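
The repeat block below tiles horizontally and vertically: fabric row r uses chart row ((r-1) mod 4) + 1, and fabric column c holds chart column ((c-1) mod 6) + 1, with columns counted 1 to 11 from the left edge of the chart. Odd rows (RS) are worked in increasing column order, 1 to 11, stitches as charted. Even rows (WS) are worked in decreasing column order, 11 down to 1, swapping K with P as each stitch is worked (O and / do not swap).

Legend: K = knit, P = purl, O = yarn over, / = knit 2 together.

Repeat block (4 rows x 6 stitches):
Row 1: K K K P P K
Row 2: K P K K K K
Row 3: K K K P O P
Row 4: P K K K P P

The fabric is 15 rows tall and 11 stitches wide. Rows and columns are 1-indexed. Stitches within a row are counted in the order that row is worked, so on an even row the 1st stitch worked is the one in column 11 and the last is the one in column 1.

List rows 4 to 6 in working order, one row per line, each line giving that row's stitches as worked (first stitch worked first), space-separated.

Row 4: chart row 4, WS - tiled (columns 1-11): P K K K P P P K K K P; work from column 11 back to 1 with K<->P swapped.
Row 5: chart row 1, RS - tile across columns 1-11 and work as-is.
Row 6: chart row 2, WS - tiled (columns 1-11): K P K K K K K P K K K; work from column 11 back to 1 with K<->P swapped.

Result:
K P P P K K K P P P K
K K K P P K K K K P P
P P P K P P P P P K P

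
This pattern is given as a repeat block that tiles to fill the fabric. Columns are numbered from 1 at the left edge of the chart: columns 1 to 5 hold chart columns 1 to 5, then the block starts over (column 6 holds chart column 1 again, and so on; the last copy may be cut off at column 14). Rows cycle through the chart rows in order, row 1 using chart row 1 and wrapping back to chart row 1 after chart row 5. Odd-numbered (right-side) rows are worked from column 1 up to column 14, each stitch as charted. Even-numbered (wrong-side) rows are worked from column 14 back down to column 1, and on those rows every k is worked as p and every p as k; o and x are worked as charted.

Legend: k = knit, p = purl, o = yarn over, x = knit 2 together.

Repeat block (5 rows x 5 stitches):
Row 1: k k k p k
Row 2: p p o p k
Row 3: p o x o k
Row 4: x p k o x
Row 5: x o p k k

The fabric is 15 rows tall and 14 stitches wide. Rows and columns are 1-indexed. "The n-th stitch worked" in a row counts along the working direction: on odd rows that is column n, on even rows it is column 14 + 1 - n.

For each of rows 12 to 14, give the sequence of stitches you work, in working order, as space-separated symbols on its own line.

Row 12: chart row 2, WS - tiled (columns 1-14): p p o p k p p o p k p p o p; work from column 14 back to 1 with k<->p swapped.
Row 13: chart row 3, RS - tile across columns 1-14 and work as-is.
Row 14: chart row 4, WS - tiled (columns 1-14): x p k o x x p k o x x p k o; work from column 14 back to 1 with k<->p swapped.

Result:
k o k k p k o k k p k o k k
p o x o k p o x o k p o x o
o p k x x o p k x x o p k x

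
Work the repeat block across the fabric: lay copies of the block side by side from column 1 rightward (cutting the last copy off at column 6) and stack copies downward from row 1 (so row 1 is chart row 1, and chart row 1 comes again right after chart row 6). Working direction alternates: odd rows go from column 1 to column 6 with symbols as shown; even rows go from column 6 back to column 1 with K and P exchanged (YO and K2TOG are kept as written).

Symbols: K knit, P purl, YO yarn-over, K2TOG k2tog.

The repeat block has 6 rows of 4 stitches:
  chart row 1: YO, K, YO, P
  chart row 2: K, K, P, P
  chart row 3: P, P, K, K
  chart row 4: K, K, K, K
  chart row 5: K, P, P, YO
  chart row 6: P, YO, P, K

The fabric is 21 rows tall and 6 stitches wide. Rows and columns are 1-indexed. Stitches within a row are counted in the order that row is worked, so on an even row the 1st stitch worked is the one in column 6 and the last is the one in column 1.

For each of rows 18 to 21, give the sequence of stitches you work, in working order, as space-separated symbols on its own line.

Row 18: chart row 6, WS - tiled (columns 1-6): P YO P K P YO; work from column 6 back to 1 with K<->P swapped.
Row 19: chart row 1, RS - tile across columns 1-6 and work as-is.
Row 20: chart row 2, WS - tiled (columns 1-6): K K P P K K; work from column 6 back to 1 with K<->P swapped.
Row 21: chart row 3, RS - tile across columns 1-6 and work as-is.

Rows as worked:
YO K P K YO K
YO K YO P YO K
P P K K P P
P P K K P P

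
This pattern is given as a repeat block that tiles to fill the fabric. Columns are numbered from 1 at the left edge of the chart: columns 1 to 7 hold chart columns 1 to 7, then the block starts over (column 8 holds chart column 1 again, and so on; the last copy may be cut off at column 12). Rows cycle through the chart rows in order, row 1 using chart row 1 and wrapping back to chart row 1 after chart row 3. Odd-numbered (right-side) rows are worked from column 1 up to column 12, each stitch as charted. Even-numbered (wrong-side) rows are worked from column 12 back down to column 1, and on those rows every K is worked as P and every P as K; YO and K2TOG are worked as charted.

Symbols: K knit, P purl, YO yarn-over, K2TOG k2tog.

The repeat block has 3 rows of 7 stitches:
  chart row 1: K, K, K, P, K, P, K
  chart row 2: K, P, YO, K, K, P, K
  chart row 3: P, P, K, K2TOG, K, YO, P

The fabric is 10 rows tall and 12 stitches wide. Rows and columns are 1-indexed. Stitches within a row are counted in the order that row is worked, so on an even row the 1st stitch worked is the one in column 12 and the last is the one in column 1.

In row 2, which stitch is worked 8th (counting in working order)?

== STITCH ==
P

Derivation:
Row 2 uses chart row ((2-1) mod 3)+1 = 2. Row 2 is even, so WS.
Chart row 2 tiled across columns 1-12: K P YO K K P K K P YO K K
WS row: flip the tiled sequence (start at column 12) and apply K<->P; YO and K2TOG stay.
Row 2 as worked: P P YO K P P K P P YO K P
Stitch 8 in working order -> P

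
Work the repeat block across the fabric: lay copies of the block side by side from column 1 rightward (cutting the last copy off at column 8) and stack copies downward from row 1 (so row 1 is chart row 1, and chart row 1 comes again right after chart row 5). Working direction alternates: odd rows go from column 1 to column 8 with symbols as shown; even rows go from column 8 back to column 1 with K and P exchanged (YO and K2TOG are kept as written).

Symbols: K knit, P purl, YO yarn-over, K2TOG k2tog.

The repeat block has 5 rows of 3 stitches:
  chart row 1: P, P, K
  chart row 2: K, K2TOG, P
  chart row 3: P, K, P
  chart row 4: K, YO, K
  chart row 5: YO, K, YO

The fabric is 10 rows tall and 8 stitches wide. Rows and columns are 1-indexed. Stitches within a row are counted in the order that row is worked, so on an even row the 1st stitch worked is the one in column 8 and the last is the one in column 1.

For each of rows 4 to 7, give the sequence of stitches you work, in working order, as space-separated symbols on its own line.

Row 4: chart row 4, WS - tiled (columns 1-8): K YO K K YO K K YO; work from column 8 back to 1 with K<->P swapped.
Row 5: chart row 5, RS - tile across columns 1-8 and work as-is.
Row 6: chart row 1, WS - tiled (columns 1-8): P P K P P K P P; work from column 8 back to 1 with K<->P swapped.
Row 7: chart row 2, RS - tile across columns 1-8 and work as-is.

== ROWS AS WORKED ==
YO P P YO P P YO P
YO K YO YO K YO YO K
K K P K K P K K
K K2TOG P K K2TOG P K K2TOG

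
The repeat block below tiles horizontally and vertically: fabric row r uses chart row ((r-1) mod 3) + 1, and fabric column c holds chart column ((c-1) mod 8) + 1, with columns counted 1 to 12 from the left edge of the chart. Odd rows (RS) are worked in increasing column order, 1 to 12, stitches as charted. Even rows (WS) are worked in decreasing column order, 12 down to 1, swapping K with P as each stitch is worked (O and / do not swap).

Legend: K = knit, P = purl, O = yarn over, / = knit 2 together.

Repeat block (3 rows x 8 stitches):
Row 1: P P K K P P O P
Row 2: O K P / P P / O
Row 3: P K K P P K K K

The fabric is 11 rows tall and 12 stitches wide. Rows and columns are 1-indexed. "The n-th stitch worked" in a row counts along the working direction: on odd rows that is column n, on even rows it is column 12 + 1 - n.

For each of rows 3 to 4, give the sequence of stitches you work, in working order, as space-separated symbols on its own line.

== ROWS AS WORKED ==
P K K P P K K K P K K P
P P K K K O K K P P K K

Derivation:
Row 3: chart row 3, RS - tile across columns 1-12 and work as-is.
Row 4: chart row 1, WS - tiled (columns 1-12): P P K K P P O P P P K K; work from column 12 back to 1 with K<->P swapped.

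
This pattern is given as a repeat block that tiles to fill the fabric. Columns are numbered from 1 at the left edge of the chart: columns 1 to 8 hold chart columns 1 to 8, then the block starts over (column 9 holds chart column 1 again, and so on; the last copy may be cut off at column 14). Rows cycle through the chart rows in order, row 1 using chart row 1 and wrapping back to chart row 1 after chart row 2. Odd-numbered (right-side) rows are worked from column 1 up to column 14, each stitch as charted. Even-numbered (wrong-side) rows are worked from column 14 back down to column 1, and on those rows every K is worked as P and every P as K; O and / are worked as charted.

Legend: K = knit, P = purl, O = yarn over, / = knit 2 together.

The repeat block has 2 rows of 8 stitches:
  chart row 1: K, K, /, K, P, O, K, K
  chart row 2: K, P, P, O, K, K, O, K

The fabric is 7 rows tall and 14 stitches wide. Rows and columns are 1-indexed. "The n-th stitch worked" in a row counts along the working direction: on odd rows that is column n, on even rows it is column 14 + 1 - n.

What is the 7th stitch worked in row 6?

Row 6: (6-1) mod 2 = 1, so use chart row 2. Even row -> WS.
Chart row 2 tiled across columns 1-14: K P P O K K O K K P P O K K
Wrong side: read the tiled row from column 14 down to 1 and exchange K with P (leave O, /).
Row 6 as worked: P P O K K P P O P P O K K P
Stitch 7 in working order -> P

Result:
P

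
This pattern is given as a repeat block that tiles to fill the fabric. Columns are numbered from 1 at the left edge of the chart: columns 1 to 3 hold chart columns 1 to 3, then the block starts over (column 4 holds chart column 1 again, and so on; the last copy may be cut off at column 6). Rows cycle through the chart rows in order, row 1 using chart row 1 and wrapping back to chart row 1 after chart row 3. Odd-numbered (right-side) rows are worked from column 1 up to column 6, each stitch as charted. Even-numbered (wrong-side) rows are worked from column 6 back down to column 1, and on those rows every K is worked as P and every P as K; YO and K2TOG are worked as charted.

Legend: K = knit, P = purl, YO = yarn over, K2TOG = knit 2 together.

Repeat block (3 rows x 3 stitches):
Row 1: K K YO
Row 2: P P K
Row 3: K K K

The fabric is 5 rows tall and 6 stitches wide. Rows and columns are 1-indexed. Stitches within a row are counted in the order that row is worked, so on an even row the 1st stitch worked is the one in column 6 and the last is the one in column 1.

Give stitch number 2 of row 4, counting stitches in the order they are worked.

Row 4 uses chart row ((4-1) mod 3)+1 = 1. Row 4 is even, so WS.
Chart row 1 tiled across columns 1-6: K K YO K K YO
WS: work from column 6 back to column 1 (reverse the tiled row), swapping K<->P (YO and K2TOG unchanged).
Row 4 as worked: YO P P YO P P
Stitch 2 in working order -> P

== STITCH ==
P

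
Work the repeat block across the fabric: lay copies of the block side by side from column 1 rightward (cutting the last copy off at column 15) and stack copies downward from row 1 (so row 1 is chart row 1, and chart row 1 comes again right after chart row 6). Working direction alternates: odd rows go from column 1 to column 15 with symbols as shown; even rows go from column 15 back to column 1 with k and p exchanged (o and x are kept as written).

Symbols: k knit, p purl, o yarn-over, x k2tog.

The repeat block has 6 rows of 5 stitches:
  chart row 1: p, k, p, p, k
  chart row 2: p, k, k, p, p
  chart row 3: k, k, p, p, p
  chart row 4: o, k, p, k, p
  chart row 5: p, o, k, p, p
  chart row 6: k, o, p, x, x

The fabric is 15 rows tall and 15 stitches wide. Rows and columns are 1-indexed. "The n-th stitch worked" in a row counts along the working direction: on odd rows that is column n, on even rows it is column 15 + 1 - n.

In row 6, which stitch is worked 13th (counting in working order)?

Result:
k

Derivation:
Row 6 uses chart row ((6-1) mod 6)+1 = 6. Row 6 is even, so WS.
Chart row 6 tiled across columns 1-15: k o p x x k o p x x k o p x x
WS: work from column 15 back to column 1 (reverse the tiled row), swapping k<->p (o and x unchanged).
Row 6 as worked: x x k o p x x k o p x x k o p
Counting 13 along the worked row gives k.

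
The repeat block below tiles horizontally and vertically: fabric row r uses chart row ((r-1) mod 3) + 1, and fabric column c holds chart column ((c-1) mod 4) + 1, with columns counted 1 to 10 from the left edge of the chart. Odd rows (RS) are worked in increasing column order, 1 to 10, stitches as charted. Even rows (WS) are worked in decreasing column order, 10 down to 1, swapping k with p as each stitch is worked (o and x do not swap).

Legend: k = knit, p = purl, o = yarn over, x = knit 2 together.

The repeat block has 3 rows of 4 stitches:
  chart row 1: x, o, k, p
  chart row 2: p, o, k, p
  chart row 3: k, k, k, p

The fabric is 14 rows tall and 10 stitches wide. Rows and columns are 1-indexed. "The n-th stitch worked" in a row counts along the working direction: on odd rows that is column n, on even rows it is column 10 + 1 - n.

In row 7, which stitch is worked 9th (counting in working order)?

Row 7 uses chart row ((7-1) mod 3)+1 = 1. Row 7 is odd, so RS.
Chart row 1 tiled across columns 1-10: x o k p x o k p x o
Right side: take the tiled row as-is (worked left to right from column 1).
The 9th stitch worked is x.

Result:
x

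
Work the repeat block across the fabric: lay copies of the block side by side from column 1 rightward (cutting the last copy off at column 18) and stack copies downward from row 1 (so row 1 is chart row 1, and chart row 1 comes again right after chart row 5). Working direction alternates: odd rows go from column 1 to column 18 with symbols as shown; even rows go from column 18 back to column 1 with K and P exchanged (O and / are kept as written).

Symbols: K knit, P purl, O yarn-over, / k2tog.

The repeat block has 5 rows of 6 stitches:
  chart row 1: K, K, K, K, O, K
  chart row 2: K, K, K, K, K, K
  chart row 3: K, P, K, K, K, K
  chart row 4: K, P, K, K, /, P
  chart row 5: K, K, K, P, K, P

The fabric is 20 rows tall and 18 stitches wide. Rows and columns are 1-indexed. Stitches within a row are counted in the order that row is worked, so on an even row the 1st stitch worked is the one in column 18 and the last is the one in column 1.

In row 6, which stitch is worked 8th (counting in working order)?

== STITCH ==
O

Derivation:
For row 6: chart row = ((6-1) mod 5) + 1 = 1; this is a WS (even) row.
Chart row 1 tiled across columns 1-18: K K K K O K K K K K O K K K K K O K
WS: work from column 18 back to column 1 (reverse the tiled row), swapping K<->P (O and / unchanged).
Row 6 as worked: P O P P P P P O P P P P P O P P P P
Stitch 8 in working order -> O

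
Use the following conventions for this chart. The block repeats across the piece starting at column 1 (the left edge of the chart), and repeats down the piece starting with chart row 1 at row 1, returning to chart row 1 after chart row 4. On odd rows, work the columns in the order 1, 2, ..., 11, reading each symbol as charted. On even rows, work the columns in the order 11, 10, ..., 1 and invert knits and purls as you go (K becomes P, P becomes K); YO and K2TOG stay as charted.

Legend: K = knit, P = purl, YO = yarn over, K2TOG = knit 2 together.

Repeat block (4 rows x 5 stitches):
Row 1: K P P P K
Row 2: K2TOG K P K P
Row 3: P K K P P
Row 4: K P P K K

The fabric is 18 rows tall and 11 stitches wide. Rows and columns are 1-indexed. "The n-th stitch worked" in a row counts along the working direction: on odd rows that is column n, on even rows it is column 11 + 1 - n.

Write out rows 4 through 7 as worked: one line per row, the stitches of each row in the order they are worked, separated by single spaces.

Row 4: chart row 4, WS - tiled (columns 1-11): K P P K K K P P K K K; work from column 11 back to 1 with K<->P swapped.
Row 5: chart row 1, RS - tile across columns 1-11 and work as-is.
Row 6: chart row 2, WS - tiled (columns 1-11): K2TOG K P K P K2TOG K P K P K2TOG; work from column 11 back to 1 with K<->P swapped.
Row 7: chart row 3, RS - tile across columns 1-11 and work as-is.

Rows as worked:
P P P K K P P P K K P
K P P P K K P P P K K
K2TOG K P K P K2TOG K P K P K2TOG
P K K P P P K K P P P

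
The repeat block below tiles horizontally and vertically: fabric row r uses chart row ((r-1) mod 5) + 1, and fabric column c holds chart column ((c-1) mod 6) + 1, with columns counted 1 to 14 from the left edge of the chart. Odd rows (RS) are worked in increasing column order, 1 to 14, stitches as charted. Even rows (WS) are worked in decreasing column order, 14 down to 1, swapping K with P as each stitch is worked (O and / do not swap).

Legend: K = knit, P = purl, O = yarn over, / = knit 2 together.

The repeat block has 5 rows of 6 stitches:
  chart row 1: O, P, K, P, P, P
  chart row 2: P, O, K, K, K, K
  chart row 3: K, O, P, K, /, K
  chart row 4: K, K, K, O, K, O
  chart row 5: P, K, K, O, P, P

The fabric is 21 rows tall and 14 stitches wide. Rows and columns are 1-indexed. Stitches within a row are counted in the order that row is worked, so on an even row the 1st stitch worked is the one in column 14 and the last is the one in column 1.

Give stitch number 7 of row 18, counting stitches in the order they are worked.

Row 18: (18-1) mod 5 = 2, so use chart row 3. Even row -> WS.
Chart row 3 tiled across columns 1-14: K O P K / K K O P K / K K O
WS: work from column 14 back to column 1 (reverse the tiled row), swapping K<->P (O and / unchanged).
Row 18 as worked: O P P / P K O P P / P K O P
The 7th stitch worked is O.

Result:
O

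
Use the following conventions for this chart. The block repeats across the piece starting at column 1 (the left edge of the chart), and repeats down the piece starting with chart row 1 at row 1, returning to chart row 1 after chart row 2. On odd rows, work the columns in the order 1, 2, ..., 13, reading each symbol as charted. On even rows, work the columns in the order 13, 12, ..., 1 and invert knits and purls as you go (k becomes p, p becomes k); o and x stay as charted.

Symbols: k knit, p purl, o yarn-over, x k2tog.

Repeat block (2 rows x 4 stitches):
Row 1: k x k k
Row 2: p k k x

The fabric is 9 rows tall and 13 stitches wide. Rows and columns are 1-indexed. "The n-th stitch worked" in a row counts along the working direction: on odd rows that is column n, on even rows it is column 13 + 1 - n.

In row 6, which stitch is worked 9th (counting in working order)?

Row 6: (6-1) mod 2 = 1, so use chart row 2. Even row -> WS.
Chart row 2 tiled across columns 1-13: p k k x p k k x p k k x p
WS row: flip the tiled sequence (start at column 13) and apply k<->p; o and x stay.
Row 6 as worked: k x p p k x p p k x p p k
Stitch 9 in working order -> k

Stitch:
k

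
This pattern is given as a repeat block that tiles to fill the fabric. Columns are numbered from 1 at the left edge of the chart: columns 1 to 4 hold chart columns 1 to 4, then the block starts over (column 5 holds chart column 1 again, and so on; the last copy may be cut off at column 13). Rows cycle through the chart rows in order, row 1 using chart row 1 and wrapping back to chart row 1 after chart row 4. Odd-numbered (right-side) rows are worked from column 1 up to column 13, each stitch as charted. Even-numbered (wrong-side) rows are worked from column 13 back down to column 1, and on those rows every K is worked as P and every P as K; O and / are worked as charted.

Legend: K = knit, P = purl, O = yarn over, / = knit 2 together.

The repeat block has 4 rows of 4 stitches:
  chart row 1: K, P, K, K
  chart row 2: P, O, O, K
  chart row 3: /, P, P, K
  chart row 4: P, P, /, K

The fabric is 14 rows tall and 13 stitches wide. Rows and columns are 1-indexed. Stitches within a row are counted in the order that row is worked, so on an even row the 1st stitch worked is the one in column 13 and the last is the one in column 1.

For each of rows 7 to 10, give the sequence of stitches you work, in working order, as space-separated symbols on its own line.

Row 7: chart row 3, RS - tile across columns 1-13 and work as-is.
Row 8: chart row 4, WS - tiled (columns 1-13): P P / K P P / K P P / K P; work from column 13 back to 1 with K<->P swapped.
Row 9: chart row 1, RS - tile across columns 1-13 and work as-is.
Row 10: chart row 2, WS - tiled (columns 1-13): P O O K P O O K P O O K P; work from column 13 back to 1 with K<->P swapped.

== ROWS AS WORKED ==
/ P P K / P P K / P P K /
K P / K K P / K K P / K K
K P K K K P K K K P K K K
K P O O K P O O K P O O K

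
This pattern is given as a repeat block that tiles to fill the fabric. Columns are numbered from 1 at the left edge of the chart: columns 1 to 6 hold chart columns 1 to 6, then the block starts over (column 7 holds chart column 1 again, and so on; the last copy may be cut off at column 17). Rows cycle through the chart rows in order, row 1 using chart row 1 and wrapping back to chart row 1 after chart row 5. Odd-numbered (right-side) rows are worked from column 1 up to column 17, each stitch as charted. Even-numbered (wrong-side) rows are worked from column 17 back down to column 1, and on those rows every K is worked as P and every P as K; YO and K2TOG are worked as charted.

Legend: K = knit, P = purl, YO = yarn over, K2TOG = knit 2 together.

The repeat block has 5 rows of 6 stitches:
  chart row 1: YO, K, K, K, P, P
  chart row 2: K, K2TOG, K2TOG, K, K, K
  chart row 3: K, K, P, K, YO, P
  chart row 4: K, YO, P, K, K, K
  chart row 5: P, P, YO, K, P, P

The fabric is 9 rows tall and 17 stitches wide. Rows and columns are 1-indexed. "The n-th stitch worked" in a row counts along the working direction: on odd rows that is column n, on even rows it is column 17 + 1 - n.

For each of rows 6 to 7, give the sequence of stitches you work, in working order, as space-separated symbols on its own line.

Row 6: chart row 1, WS - tiled (columns 1-17): YO K K K P P YO K K K P P YO K K K P; work from column 17 back to 1 with K<->P swapped.
Row 7: chart row 2, RS - tile across columns 1-17 and work as-is.

Result:
K P P P YO K K P P P YO K K P P P YO
K K2TOG K2TOG K K K K K2TOG K2TOG K K K K K2TOG K2TOG K K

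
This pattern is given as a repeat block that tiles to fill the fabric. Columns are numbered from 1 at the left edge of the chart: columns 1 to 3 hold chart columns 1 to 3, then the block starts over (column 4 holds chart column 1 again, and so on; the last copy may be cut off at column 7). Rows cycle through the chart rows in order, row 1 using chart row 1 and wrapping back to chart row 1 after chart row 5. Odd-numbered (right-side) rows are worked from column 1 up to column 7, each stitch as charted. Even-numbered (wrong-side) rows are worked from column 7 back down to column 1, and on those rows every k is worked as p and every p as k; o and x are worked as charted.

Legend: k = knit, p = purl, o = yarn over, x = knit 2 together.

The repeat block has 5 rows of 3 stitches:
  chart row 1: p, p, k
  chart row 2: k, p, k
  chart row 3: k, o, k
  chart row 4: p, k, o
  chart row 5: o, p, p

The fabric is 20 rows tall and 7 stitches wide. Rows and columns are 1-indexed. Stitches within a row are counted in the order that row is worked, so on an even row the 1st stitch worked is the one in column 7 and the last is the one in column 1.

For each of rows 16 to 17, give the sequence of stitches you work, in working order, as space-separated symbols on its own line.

Row 16: chart row 1, WS - tiled (columns 1-7): p p k p p k p; work from column 7 back to 1 with k<->p swapped.
Row 17: chart row 2, RS - tile across columns 1-7 and work as-is.

== ROWS AS WORKED ==
k p k k p k k
k p k k p k k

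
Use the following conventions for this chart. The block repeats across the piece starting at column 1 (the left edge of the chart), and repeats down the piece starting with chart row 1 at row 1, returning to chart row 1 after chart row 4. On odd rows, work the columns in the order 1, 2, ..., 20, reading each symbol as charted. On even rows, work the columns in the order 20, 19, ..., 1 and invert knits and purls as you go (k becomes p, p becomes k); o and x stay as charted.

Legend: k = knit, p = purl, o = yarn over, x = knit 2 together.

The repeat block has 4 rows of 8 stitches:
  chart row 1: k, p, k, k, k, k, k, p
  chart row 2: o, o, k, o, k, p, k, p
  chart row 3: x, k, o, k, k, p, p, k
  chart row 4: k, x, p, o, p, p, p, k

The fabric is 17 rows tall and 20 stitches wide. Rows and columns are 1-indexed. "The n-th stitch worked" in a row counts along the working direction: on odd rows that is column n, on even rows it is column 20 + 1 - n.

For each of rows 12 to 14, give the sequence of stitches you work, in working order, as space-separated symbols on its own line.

Row 12: chart row 4, WS - tiled (columns 1-20): k x p o p p p k k x p o p p p k k x p o; work from column 20 back to 1 with k<->p swapped.
Row 13: chart row 1, RS - tile across columns 1-20 and work as-is.
Row 14: chart row 2, WS - tiled (columns 1-20): o o k o k p k p o o k o k p k p o o k o; work from column 20 back to 1 with k<->p swapped.

Rows as worked:
o k x p p k k k o k x p p k k k o k x p
k p k k k k k p k p k k k k k p k p k k
o p o o k p k p o p o o k p k p o p o o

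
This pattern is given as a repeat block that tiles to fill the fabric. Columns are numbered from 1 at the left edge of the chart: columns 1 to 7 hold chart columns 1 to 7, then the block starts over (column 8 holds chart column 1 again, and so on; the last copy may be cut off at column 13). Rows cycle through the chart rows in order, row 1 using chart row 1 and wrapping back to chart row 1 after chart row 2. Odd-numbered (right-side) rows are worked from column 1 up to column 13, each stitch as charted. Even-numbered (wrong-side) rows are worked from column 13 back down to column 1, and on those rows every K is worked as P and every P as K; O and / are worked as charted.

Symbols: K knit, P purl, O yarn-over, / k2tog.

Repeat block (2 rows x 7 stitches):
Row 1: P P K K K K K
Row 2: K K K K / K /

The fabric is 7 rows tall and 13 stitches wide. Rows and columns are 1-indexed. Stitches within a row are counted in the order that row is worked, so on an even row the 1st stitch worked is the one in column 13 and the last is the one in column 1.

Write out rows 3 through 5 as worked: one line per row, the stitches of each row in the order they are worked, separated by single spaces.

Row 3: chart row 1, RS - tile across columns 1-13 and work as-is.
Row 4: chart row 2, WS - tiled (columns 1-13): K K K K / K / K K K K / K; work from column 13 back to 1 with K<->P swapped.
Row 5: chart row 1, RS - tile across columns 1-13 and work as-is.

Rows as worked:
P P K K K K K P P K K K K
P / P P P P / P / P P P P
P P K K K K K P P K K K K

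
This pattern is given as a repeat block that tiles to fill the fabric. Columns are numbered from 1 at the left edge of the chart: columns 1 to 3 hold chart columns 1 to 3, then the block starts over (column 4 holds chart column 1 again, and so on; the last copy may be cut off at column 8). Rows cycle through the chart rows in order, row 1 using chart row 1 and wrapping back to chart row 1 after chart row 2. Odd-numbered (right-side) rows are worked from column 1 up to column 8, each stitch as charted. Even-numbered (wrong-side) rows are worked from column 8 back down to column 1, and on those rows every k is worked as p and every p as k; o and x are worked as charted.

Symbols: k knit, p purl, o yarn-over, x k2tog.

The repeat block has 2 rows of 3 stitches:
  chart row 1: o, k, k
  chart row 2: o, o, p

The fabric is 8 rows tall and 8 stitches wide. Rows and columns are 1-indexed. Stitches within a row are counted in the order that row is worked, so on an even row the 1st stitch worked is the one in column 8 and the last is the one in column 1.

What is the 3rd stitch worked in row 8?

== STITCH ==
k

Derivation:
Row 8: (8-1) mod 2 = 1, so use chart row 2. Even row -> WS.
Chart row 2 tiled across columns 1-8: o o p o o p o o
Wrong side: read the tiled row from column 8 down to 1 and exchange k with p (leave o, x).
Row 8 as worked: o o k o o k o o
Counting 3 along the worked row gives k.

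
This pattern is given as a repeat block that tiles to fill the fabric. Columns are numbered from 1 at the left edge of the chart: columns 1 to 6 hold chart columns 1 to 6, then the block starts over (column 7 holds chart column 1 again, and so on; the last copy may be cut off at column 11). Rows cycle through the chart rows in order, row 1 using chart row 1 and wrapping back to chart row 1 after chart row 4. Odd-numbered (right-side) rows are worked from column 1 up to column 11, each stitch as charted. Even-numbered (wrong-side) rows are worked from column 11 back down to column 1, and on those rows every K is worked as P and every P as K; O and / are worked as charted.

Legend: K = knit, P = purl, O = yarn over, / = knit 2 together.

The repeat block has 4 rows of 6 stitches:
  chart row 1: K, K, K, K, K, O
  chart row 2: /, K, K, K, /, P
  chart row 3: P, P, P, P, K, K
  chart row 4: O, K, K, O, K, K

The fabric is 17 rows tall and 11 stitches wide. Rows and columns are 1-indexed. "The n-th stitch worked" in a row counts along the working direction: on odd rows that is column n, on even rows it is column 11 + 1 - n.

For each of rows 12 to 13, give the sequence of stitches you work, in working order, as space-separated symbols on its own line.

Row 12: chart row 4, WS - tiled (columns 1-11): O K K O K K O K K O K; work from column 11 back to 1 with K<->P swapped.
Row 13: chart row 1, RS - tile across columns 1-11 and work as-is.

Result:
P O P P O P P O P P O
K K K K K O K K K K K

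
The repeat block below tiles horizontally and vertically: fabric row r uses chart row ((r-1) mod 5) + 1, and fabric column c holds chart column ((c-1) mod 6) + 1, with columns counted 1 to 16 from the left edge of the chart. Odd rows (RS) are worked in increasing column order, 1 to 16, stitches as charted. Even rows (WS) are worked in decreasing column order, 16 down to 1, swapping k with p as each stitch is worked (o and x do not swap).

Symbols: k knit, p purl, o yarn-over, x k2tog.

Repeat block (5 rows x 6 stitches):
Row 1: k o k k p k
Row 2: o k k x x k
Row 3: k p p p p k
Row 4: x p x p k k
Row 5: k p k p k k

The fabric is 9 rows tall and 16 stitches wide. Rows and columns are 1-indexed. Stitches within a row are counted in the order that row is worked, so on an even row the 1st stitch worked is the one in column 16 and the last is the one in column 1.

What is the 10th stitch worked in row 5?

Result:
p

Derivation:
For row 5: chart row = ((5-1) mod 5) + 1 = 5; this is a RS (odd) row.
Chart row 5 tiled across columns 1-16: k p k p k k k p k p k k k p k p
RS: work column 1 to column 16, symbols as charted — the tiled row is the row as worked.
Stitch 10 in working order -> p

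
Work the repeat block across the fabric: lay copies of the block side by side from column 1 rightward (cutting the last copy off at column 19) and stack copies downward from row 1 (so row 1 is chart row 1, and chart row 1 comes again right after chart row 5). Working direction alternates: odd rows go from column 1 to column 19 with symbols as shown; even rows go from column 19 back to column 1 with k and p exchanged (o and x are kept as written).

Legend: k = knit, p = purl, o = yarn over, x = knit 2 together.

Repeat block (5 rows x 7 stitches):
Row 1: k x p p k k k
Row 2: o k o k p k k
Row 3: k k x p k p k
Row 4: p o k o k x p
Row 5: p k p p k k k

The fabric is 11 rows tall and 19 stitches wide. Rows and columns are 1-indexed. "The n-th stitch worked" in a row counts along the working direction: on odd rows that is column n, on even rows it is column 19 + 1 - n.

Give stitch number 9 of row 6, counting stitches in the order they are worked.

Row 6 uses chart row ((6-1) mod 5)+1 = 1. Row 6 is even, so WS.
Chart row 1 tiled across columns 1-19: k x p p k k k k x p p k k k k x p p k
Wrong side: read the tiled row from column 19 down to 1 and exchange k with p (leave o, x).
Row 6 as worked: p k k x p p p p k k x p p p p k k x p
Stitch 9 in working order -> k

Stitch:
k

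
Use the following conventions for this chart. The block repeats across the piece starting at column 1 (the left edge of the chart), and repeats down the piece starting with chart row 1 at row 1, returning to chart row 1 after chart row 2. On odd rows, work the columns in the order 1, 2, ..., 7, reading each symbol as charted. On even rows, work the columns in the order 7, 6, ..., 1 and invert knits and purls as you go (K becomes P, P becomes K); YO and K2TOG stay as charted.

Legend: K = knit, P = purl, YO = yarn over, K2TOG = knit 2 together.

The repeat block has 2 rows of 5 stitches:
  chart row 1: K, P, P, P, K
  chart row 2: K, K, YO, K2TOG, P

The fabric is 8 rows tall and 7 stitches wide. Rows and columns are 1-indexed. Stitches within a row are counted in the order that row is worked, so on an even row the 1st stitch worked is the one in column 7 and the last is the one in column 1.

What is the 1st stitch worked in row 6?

== STITCH ==
P

Derivation:
Row 6 uses chart row ((6-1) mod 2)+1 = 2. Row 6 is even, so WS.
Chart row 2 tiled across columns 1-7: K K YO K2TOG P K K
Wrong side: read the tiled row from column 7 down to 1 and exchange K with P (leave YO, K2TOG).
Row 6 as worked: P P K K2TOG YO P P
The 1st stitch worked is P.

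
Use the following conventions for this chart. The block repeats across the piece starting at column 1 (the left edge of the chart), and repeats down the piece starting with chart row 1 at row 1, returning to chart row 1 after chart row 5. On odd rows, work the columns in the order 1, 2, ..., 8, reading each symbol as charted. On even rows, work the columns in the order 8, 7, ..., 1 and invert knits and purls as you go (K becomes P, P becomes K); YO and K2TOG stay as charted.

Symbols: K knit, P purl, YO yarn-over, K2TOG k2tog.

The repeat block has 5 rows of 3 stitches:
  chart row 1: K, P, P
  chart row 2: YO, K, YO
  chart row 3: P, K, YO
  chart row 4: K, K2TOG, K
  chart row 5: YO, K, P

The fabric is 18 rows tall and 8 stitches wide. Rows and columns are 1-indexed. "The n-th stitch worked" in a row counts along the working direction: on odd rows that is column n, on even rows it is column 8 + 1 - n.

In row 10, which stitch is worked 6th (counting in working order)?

For row 10: chart row = ((10-1) mod 5) + 1 = 5; this is a WS (even) row.
Chart row 5 tiled across columns 1-8: YO K P YO K P YO K
WS row: flip the tiled sequence (start at column 8) and apply K<->P; YO and K2TOG stay.
Row 10 as worked: P YO K P YO K P YO
Counting 6 along the worked row gives K.

== STITCH ==
K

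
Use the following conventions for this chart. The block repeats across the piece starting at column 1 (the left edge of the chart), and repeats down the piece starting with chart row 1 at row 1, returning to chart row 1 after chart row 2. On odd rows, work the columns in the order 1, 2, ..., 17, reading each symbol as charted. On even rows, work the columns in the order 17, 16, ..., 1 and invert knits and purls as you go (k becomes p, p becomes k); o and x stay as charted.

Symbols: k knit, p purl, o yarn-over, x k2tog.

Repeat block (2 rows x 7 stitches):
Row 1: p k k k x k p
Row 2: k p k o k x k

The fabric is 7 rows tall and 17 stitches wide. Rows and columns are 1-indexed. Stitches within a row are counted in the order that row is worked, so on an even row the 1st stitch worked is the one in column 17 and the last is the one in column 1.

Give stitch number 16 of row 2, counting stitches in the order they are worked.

Result:
k

Derivation:
Row 2 uses chart row ((2-1) mod 2)+1 = 2. Row 2 is even, so WS.
Chart row 2 tiled across columns 1-17: k p k o k x k k p k o k x k k p k
Wrong side: read the tiled row from column 17 down to 1 and exchange k with p (leave o, x).
Row 2 as worked: p k p p x p o p k p p x p o p k p
The 16th stitch worked is k.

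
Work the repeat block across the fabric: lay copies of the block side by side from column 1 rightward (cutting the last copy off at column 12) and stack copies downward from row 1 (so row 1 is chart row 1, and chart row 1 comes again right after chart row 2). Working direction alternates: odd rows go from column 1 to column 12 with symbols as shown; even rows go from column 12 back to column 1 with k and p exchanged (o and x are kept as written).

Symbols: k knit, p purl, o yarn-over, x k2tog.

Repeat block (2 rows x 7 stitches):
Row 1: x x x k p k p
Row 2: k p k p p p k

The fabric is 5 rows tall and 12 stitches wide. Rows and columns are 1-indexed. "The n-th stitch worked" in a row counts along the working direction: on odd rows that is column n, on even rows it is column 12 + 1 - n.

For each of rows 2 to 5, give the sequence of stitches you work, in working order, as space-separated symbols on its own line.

Row 2: chart row 2, WS - tiled (columns 1-12): k p k p p p k k p k p p; work from column 12 back to 1 with k<->p swapped.
Row 3: chart row 1, RS - tile across columns 1-12 and work as-is.
Row 4: chart row 2, WS - tiled (columns 1-12): k p k p p p k k p k p p; work from column 12 back to 1 with k<->p swapped.
Row 5: chart row 1, RS - tile across columns 1-12 and work as-is.

== ROWS AS WORKED ==
k k p k p p k k k p k p
x x x k p k p x x x k p
k k p k p p k k k p k p
x x x k p k p x x x k p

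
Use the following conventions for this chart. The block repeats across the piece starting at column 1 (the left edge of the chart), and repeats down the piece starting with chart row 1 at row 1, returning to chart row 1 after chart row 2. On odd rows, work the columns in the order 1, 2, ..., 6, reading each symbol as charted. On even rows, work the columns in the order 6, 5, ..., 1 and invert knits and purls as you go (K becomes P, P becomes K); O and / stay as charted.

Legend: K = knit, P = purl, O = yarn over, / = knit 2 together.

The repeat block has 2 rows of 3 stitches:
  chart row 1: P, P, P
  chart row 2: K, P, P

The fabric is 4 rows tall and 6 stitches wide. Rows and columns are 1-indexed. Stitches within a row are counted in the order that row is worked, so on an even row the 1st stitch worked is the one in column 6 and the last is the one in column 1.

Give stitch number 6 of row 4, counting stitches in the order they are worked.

Stitch:
P

Derivation:
For row 4: chart row = ((4-1) mod 2) + 1 = 2; this is a WS (even) row.
Chart row 2 tiled across columns 1-6: K P P K P P
WS row: flip the tiled sequence (start at column 6) and apply K<->P; O and / stay.
Row 4 as worked: K K P K K P
The 6th stitch worked is P.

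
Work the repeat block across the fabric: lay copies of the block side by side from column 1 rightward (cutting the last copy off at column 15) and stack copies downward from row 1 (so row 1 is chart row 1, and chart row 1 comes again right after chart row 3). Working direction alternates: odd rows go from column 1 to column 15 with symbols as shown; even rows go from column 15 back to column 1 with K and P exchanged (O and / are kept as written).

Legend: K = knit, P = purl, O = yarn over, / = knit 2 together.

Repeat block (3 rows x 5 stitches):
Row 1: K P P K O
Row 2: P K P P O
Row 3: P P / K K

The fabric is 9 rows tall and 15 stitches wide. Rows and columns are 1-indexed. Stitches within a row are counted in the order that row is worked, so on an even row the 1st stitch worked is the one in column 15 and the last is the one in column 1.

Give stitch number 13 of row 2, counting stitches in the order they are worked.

For row 2: chart row = ((2-1) mod 3) + 1 = 2; this is a WS (even) row.
Chart row 2 tiled across columns 1-15: P K P P O P K P P O P K P P O
WS: work from column 15 back to column 1 (reverse the tiled row), swapping K<->P (O and / unchanged).
Row 2 as worked: O K K P K O K K P K O K K P K
The 13th stitch worked is K.

Result:
K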